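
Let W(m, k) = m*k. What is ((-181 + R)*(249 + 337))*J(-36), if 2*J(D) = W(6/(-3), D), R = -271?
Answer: -9535392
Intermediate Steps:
W(m, k) = k*m
J(D) = -D (J(D) = (D*(6/(-3)))/2 = (D*(6*(-⅓)))/2 = (D*(-2))/2 = (-2*D)/2 = -D)
((-181 + R)*(249 + 337))*J(-36) = ((-181 - 271)*(249 + 337))*(-1*(-36)) = -452*586*36 = -264872*36 = -9535392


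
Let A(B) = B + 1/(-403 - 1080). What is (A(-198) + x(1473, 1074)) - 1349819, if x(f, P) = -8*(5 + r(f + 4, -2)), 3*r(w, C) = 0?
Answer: -2002134532/1483 ≈ -1.3501e+6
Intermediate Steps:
r(w, C) = 0 (r(w, C) = (1/3)*0 = 0)
A(B) = -1/1483 + B (A(B) = B + 1/(-1483) = B - 1/1483 = -1/1483 + B)
x(f, P) = -40 (x(f, P) = -8*(5 + 0) = -8*5 = -40)
(A(-198) + x(1473, 1074)) - 1349819 = ((-1/1483 - 198) - 40) - 1349819 = (-293635/1483 - 40) - 1349819 = -352955/1483 - 1349819 = -2002134532/1483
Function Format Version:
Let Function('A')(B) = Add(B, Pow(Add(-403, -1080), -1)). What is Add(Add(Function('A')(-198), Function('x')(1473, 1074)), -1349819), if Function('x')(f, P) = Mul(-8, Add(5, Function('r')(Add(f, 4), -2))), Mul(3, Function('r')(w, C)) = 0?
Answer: Rational(-2002134532, 1483) ≈ -1.3501e+6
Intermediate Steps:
Function('r')(w, C) = 0 (Function('r')(w, C) = Mul(Rational(1, 3), 0) = 0)
Function('A')(B) = Add(Rational(-1, 1483), B) (Function('A')(B) = Add(B, Pow(-1483, -1)) = Add(B, Rational(-1, 1483)) = Add(Rational(-1, 1483), B))
Function('x')(f, P) = -40 (Function('x')(f, P) = Mul(-8, Add(5, 0)) = Mul(-8, 5) = -40)
Add(Add(Function('A')(-198), Function('x')(1473, 1074)), -1349819) = Add(Add(Add(Rational(-1, 1483), -198), -40), -1349819) = Add(Add(Rational(-293635, 1483), -40), -1349819) = Add(Rational(-352955, 1483), -1349819) = Rational(-2002134532, 1483)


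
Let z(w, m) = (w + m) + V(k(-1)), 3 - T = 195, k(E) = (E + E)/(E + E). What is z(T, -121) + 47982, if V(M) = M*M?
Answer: 47670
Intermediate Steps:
k(E) = 1 (k(E) = (2*E)/((2*E)) = (2*E)*(1/(2*E)) = 1)
T = -192 (T = 3 - 1*195 = 3 - 195 = -192)
V(M) = M**2
z(w, m) = 1 + m + w (z(w, m) = (w + m) + 1**2 = (m + w) + 1 = 1 + m + w)
z(T, -121) + 47982 = (1 - 121 - 192) + 47982 = -312 + 47982 = 47670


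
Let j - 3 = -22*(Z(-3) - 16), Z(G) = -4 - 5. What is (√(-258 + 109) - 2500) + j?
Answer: -1947 + I*√149 ≈ -1947.0 + 12.207*I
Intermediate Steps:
Z(G) = -9
j = 553 (j = 3 - 22*(-9 - 16) = 3 - 22*(-25) = 3 + 550 = 553)
(√(-258 + 109) - 2500) + j = (√(-258 + 109) - 2500) + 553 = (√(-149) - 2500) + 553 = (I*√149 - 2500) + 553 = (-2500 + I*√149) + 553 = -1947 + I*√149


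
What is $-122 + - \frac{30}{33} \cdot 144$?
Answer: $- \frac{2782}{11} \approx -252.91$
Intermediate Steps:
$-122 + - \frac{30}{33} \cdot 144 = -122 + \left(-30\right) \frac{1}{33} \cdot 144 = -122 - \frac{1440}{11} = - \frac{2782}{11}$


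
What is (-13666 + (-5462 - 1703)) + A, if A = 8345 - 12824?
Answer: -25310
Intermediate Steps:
A = -4479
(-13666 + (-5462 - 1703)) + A = (-13666 + (-5462 - 1703)) - 4479 = (-13666 - 7165) - 4479 = -20831 - 4479 = -25310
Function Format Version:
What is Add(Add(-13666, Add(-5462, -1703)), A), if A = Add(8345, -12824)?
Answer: -25310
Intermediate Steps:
A = -4479
Add(Add(-13666, Add(-5462, -1703)), A) = Add(Add(-13666, Add(-5462, -1703)), -4479) = Add(Add(-13666, -7165), -4479) = Add(-20831, -4479) = -25310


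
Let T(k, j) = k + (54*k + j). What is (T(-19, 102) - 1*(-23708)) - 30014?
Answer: -7249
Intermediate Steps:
T(k, j) = j + 55*k (T(k, j) = k + (j + 54*k) = j + 55*k)
(T(-19, 102) - 1*(-23708)) - 30014 = ((102 + 55*(-19)) - 1*(-23708)) - 30014 = ((102 - 1045) + 23708) - 30014 = (-943 + 23708) - 30014 = 22765 - 30014 = -7249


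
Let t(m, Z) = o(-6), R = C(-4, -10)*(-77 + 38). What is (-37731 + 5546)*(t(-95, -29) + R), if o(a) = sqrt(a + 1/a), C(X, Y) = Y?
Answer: -12552150 - 32185*I*sqrt(222)/6 ≈ -1.2552e+7 - 79924.0*I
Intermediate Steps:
R = 390 (R = -10*(-77 + 38) = -10*(-39) = 390)
t(m, Z) = I*sqrt(222)/6 (t(m, Z) = sqrt(-6 + 1/(-6)) = sqrt(-6 - 1/6) = sqrt(-37/6) = I*sqrt(222)/6)
(-37731 + 5546)*(t(-95, -29) + R) = (-37731 + 5546)*(I*sqrt(222)/6 + 390) = -32185*(390 + I*sqrt(222)/6) = -12552150 - 32185*I*sqrt(222)/6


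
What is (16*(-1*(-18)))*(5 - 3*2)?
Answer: -288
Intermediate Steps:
(16*(-1*(-18)))*(5 - 3*2) = (16*18)*(5 - 6) = 288*(-1) = -288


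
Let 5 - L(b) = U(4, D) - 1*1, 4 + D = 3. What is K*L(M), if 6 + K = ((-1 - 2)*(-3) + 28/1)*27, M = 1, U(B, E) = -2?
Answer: 7944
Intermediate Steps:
D = -1 (D = -4 + 3 = -1)
K = 993 (K = -6 + ((-1 - 2)*(-3) + 28/1)*27 = -6 + (-3*(-3) + 28*1)*27 = -6 + (9 + 28)*27 = -6 + 37*27 = -6 + 999 = 993)
L(b) = 8 (L(b) = 5 - (-2 - 1*1) = 5 - (-2 - 1) = 5 - 1*(-3) = 5 + 3 = 8)
K*L(M) = 993*8 = 7944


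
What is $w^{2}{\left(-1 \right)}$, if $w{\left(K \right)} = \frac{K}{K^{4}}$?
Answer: $1$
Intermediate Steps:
$w{\left(K \right)} = \frac{1}{K^{3}}$ ($w{\left(K \right)} = \frac{K}{K^{4}} = \frac{1}{K^{3}}$)
$w^{2}{\left(-1 \right)} = \left(\frac{1}{-1}\right)^{2} = \left(-1\right)^{2} = 1$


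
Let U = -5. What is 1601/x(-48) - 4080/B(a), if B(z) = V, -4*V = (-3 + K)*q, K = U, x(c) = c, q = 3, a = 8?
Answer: -34241/48 ≈ -713.35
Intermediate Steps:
K = -5
V = 6 (V = -(-3 - 5)*3/4 = -(-2)*3 = -1/4*(-24) = 6)
B(z) = 6
1601/x(-48) - 4080/B(a) = 1601/(-48) - 4080/6 = 1601*(-1/48) - 4080*1/6 = -1601/48 - 680 = -34241/48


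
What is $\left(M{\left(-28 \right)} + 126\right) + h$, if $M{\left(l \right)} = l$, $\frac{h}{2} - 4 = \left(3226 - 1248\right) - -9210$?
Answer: $22482$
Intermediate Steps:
$h = 22384$ ($h = 8 + 2 \left(\left(3226 - 1248\right) - -9210\right) = 8 + 2 \left(1978 + 9210\right) = 8 + 2 \cdot 11188 = 8 + 22376 = 22384$)
$\left(M{\left(-28 \right)} + 126\right) + h = \left(-28 + 126\right) + 22384 = 98 + 22384 = 22482$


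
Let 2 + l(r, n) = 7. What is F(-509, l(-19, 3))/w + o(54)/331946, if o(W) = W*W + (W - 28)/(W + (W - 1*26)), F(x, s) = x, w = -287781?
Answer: 41337067463/3916637824866 ≈ 0.010554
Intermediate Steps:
l(r, n) = 5 (l(r, n) = -2 + 7 = 5)
o(W) = W² + (-28 + W)/(-26 + 2*W) (o(W) = W² + (-28 + W)/(W + (W - 26)) = W² + (-28 + W)/(W + (-26 + W)) = W² + (-28 + W)/(-26 + 2*W))
F(-509, l(-19, 3))/w + o(54)/331946 = -509/(-287781) + ((-14 + 54³ + (½)*54 - 13*54²)/(-13 + 54))/331946 = -509*(-1/287781) + ((-14 + 157464 + 27 - 13*2916)/41)*(1/331946) = 509/287781 + ((-14 + 157464 + 27 - 37908)/41)*(1/331946) = 509/287781 + ((1/41)*119569)*(1/331946) = 509/287781 + (119569/41)*(1/331946) = 509/287781 + 119569/13609786 = 41337067463/3916637824866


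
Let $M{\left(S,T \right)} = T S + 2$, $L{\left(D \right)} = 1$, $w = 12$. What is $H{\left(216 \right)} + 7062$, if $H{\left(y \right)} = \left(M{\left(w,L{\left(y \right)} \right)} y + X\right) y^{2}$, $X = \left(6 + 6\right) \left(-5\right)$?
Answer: $138295446$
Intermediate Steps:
$M{\left(S,T \right)} = 2 + S T$ ($M{\left(S,T \right)} = S T + 2 = 2 + S T$)
$X = -60$ ($X = 12 \left(-5\right) = -60$)
$H{\left(y \right)} = y^{2} \left(-60 + 14 y\right)$ ($H{\left(y \right)} = \left(\left(2 + 12 \cdot 1\right) y - 60\right) y^{2} = \left(\left(2 + 12\right) y - 60\right) y^{2} = \left(14 y - 60\right) y^{2} = \left(-60 + 14 y\right) y^{2} = y^{2} \left(-60 + 14 y\right)$)
$H{\left(216 \right)} + 7062 = 216^{2} \left(-60 + 14 \cdot 216\right) + 7062 = 46656 \left(-60 + 3024\right) + 7062 = 46656 \cdot 2964 + 7062 = 138288384 + 7062 = 138295446$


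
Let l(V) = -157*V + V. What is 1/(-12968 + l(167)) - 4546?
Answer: -177384921/39020 ≈ -4546.0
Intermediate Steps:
l(V) = -156*V
1/(-12968 + l(167)) - 4546 = 1/(-12968 - 156*167) - 4546 = 1/(-12968 - 26052) - 4546 = 1/(-39020) - 4546 = -1/39020 - 4546 = -177384921/39020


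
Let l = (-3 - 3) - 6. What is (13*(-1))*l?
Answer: 156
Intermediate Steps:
l = -12 (l = -6 - 6 = -12)
(13*(-1))*l = (13*(-1))*(-12) = -13*(-12) = 156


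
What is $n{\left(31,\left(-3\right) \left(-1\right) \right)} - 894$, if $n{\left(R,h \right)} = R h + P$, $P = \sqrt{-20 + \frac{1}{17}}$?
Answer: $-801 + \frac{i \sqrt{5763}}{17} \approx -801.0 + 4.4656 i$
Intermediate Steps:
$P = \frac{i \sqrt{5763}}{17}$ ($P = \sqrt{-20 + \frac{1}{17}} = \sqrt{- \frac{339}{17}} = \frac{i \sqrt{5763}}{17} \approx 4.4656 i$)
$n{\left(R,h \right)} = R h + \frac{i \sqrt{5763}}{17}$
$n{\left(31,\left(-3\right) \left(-1\right) \right)} - 894 = \left(31 \left(\left(-3\right) \left(-1\right)\right) + \frac{i \sqrt{5763}}{17}\right) - 894 = \left(31 \cdot 3 + \frac{i \sqrt{5763}}{17}\right) - 894 = \left(93 + \frac{i \sqrt{5763}}{17}\right) - 894 = -801 + \frac{i \sqrt{5763}}{17}$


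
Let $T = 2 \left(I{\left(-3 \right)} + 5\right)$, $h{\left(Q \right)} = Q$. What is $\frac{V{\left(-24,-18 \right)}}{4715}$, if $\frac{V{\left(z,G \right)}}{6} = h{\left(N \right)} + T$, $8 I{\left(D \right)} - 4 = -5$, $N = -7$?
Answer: $\frac{33}{9430} \approx 0.0034995$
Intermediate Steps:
$I{\left(D \right)} = - \frac{1}{8}$ ($I{\left(D \right)} = \frac{1}{2} + \frac{1}{8} \left(-5\right) = \frac{1}{2} - \frac{5}{8} = - \frac{1}{8}$)
$T = \frac{39}{4}$ ($T = 2 \left(- \frac{1}{8} + 5\right) = 2 \cdot \frac{39}{8} = \frac{39}{4} \approx 9.75$)
$V{\left(z,G \right)} = \frac{33}{2}$ ($V{\left(z,G \right)} = 6 \left(-7 + \frac{39}{4}\right) = 6 \cdot \frac{11}{4} = \frac{33}{2}$)
$\frac{V{\left(-24,-18 \right)}}{4715} = \frac{33}{2 \cdot 4715} = \frac{33}{2} \cdot \frac{1}{4715} = \frac{33}{9430}$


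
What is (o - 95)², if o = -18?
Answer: 12769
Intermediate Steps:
(o - 95)² = (-18 - 95)² = (-113)² = 12769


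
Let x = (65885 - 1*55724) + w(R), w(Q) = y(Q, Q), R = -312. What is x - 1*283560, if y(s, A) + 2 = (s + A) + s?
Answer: -274337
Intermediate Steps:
y(s, A) = -2 + A + 2*s (y(s, A) = -2 + ((s + A) + s) = -2 + ((A + s) + s) = -2 + (A + 2*s) = -2 + A + 2*s)
w(Q) = -2 + 3*Q (w(Q) = -2 + Q + 2*Q = -2 + 3*Q)
x = 9223 (x = (65885 - 1*55724) + (-2 + 3*(-312)) = (65885 - 55724) + (-2 - 936) = 10161 - 938 = 9223)
x - 1*283560 = 9223 - 1*283560 = 9223 - 283560 = -274337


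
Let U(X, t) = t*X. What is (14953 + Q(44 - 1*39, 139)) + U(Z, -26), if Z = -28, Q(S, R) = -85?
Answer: 15596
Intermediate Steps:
U(X, t) = X*t
(14953 + Q(44 - 1*39, 139)) + U(Z, -26) = (14953 - 85) - 28*(-26) = 14868 + 728 = 15596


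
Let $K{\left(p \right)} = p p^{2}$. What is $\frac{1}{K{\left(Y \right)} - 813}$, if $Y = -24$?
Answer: $- \frac{1}{14637} \approx -6.832 \cdot 10^{-5}$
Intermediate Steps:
$K{\left(p \right)} = p^{3}$
$\frac{1}{K{\left(Y \right)} - 813} = \frac{1}{\left(-24\right)^{3} - 813} = \frac{1}{-13824 - 813} = \frac{1}{-14637} = - \frac{1}{14637}$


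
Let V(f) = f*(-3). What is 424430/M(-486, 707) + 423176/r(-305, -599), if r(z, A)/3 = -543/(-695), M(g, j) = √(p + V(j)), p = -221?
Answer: 294107320/1629 - 212215*I*√2342/1171 ≈ 1.8054e+5 - 8770.3*I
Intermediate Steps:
V(f) = -3*f
M(g, j) = √(-221 - 3*j)
r(z, A) = 1629/695 (r(z, A) = 3*(-543/(-695)) = 3*(-543*(-1/695)) = 3*(543/695) = 1629/695)
424430/M(-486, 707) + 423176/r(-305, -599) = 424430/(√(-221 - 3*707)) + 423176/(1629/695) = 424430/(√(-221 - 2121)) + 423176*(695/1629) = 424430/(√(-2342)) + 294107320/1629 = 424430/((I*√2342)) + 294107320/1629 = 424430*(-I*√2342/2342) + 294107320/1629 = -212215*I*√2342/1171 + 294107320/1629 = 294107320/1629 - 212215*I*√2342/1171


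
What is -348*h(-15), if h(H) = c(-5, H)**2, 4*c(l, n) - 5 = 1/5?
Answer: -14703/25 ≈ -588.12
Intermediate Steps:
c(l, n) = 13/10 (c(l, n) = 5/4 + (1/4)/5 = 5/4 + (1/4)*(1/5) = 5/4 + 1/20 = 13/10)
h(H) = 169/100 (h(H) = (13/10)**2 = 169/100)
-348*h(-15) = -348*169/100 = -14703/25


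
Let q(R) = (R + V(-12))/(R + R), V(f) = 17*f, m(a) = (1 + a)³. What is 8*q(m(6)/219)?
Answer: -177332/343 ≈ -517.00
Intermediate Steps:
q(R) = (-204 + R)/(2*R) (q(R) = (R + 17*(-12))/(R + R) = (R - 204)/((2*R)) = (-204 + R)*(1/(2*R)) = (-204 + R)/(2*R))
8*q(m(6)/219) = 8*((-204 + (1 + 6)³/219)/(2*(((1 + 6)³/219)))) = 8*((-204 + 7³*(1/219))/(2*((7³*(1/219))))) = 8*((-204 + 343*(1/219))/(2*((343*(1/219))))) = 8*((-204 + 343/219)/(2*(343/219))) = 8*((½)*(219/343)*(-44333/219)) = 8*(-44333/686) = -177332/343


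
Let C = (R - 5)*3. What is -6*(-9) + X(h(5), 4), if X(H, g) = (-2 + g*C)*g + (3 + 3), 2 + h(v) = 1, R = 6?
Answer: 100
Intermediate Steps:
h(v) = -1 (h(v) = -2 + 1 = -1)
C = 3 (C = (6 - 5)*3 = 1*3 = 3)
X(H, g) = 6 + g*(-2 + 3*g) (X(H, g) = (-2 + g*3)*g + (3 + 3) = (-2 + 3*g)*g + 6 = g*(-2 + 3*g) + 6 = 6 + g*(-2 + 3*g))
-6*(-9) + X(h(5), 4) = -6*(-9) + (6 - 2*4 + 3*4**2) = 54 + (6 - 8 + 3*16) = 54 + (6 - 8 + 48) = 54 + 46 = 100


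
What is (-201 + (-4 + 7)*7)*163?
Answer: -29340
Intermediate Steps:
(-201 + (-4 + 7)*7)*163 = (-201 + 3*7)*163 = (-201 + 21)*163 = -180*163 = -29340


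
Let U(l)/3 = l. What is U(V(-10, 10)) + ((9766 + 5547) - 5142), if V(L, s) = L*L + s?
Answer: 10501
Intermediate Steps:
V(L, s) = s + L**2 (V(L, s) = L**2 + s = s + L**2)
U(l) = 3*l
U(V(-10, 10)) + ((9766 + 5547) - 5142) = 3*(10 + (-10)**2) + ((9766 + 5547) - 5142) = 3*(10 + 100) + (15313 - 5142) = 3*110 + 10171 = 330 + 10171 = 10501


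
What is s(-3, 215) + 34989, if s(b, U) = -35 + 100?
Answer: 35054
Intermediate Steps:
s(b, U) = 65
s(-3, 215) + 34989 = 65 + 34989 = 35054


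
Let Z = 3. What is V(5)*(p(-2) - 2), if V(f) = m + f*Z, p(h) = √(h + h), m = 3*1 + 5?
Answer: -46 + 46*I ≈ -46.0 + 46.0*I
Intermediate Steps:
m = 8 (m = 3 + 5 = 8)
p(h) = √2*√h (p(h) = √(2*h) = √2*√h)
V(f) = 8 + 3*f (V(f) = 8 + f*3 = 8 + 3*f)
V(5)*(p(-2) - 2) = (8 + 3*5)*(√2*√(-2) - 2) = (8 + 15)*(√2*(I*√2) - 2) = 23*(2*I - 2) = 23*(-2 + 2*I) = -46 + 46*I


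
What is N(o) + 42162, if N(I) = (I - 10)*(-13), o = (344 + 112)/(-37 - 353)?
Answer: 211536/5 ≈ 42307.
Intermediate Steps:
o = -76/65 (o = 456/(-390) = 456*(-1/390) = -76/65 ≈ -1.1692)
N(I) = 130 - 13*I (N(I) = (-10 + I)*(-13) = 130 - 13*I)
N(o) + 42162 = (130 - 13*(-76/65)) + 42162 = (130 + 76/5) + 42162 = 726/5 + 42162 = 211536/5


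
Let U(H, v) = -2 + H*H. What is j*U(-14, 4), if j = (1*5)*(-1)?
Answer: -970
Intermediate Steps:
U(H, v) = -2 + H**2
j = -5 (j = 5*(-1) = -5)
j*U(-14, 4) = -5*(-2 + (-14)**2) = -5*(-2 + 196) = -5*194 = -970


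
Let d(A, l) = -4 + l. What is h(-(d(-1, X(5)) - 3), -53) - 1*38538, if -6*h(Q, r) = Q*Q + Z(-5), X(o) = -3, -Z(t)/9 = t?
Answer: -231373/6 ≈ -38562.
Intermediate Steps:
Z(t) = -9*t
h(Q, r) = -15/2 - Q²/6 (h(Q, r) = -(Q*Q - 9*(-5))/6 = -(Q² + 45)/6 = -(45 + Q²)/6 = -15/2 - Q²/6)
h(-(d(-1, X(5)) - 3), -53) - 1*38538 = (-15/2 - ((-4 - 3) - 3)²/6) - 1*38538 = (-15/2 - (-7 - 3)²/6) - 38538 = (-15/2 - (-1*(-10))²/6) - 38538 = (-15/2 - ⅙*10²) - 38538 = (-15/2 - ⅙*100) - 38538 = (-15/2 - 50/3) - 38538 = -145/6 - 38538 = -231373/6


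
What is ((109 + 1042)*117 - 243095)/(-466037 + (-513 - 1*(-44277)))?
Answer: 108428/422273 ≈ 0.25677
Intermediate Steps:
((109 + 1042)*117 - 243095)/(-466037 + (-513 - 1*(-44277))) = (1151*117 - 243095)/(-466037 + (-513 + 44277)) = (134667 - 243095)/(-466037 + 43764) = -108428/(-422273) = -108428*(-1/422273) = 108428/422273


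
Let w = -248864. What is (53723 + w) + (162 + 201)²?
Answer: -63372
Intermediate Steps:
(53723 + w) + (162 + 201)² = (53723 - 248864) + (162 + 201)² = -195141 + 363² = -195141 + 131769 = -63372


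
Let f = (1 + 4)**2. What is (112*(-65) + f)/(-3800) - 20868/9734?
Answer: -867823/3698920 ≈ -0.23462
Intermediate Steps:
f = 25 (f = 5**2 = 25)
(112*(-65) + f)/(-3800) - 20868/9734 = (112*(-65) + 25)/(-3800) - 20868/9734 = (-7280 + 25)*(-1/3800) - 20868*1/9734 = -7255*(-1/3800) - 10434/4867 = 1451/760 - 10434/4867 = -867823/3698920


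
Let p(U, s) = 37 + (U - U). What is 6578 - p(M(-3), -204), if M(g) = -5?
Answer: 6541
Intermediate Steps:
p(U, s) = 37 (p(U, s) = 37 + 0 = 37)
6578 - p(M(-3), -204) = 6578 - 1*37 = 6578 - 37 = 6541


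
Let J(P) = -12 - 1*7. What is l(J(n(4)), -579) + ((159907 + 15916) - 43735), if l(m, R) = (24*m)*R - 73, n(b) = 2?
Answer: 396039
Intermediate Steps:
J(P) = -19 (J(P) = -12 - 7 = -19)
l(m, R) = -73 + 24*R*m (l(m, R) = 24*R*m - 73 = -73 + 24*R*m)
l(J(n(4)), -579) + ((159907 + 15916) - 43735) = (-73 + 24*(-579)*(-19)) + ((159907 + 15916) - 43735) = (-73 + 264024) + (175823 - 43735) = 263951 + 132088 = 396039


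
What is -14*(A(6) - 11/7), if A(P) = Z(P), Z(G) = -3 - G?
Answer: 148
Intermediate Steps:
A(P) = -3 - P
-14*(A(6) - 11/7) = -14*((-3 - 1*6) - 11/7) = -14*((-3 - 6) - 11*1/7) = -14*(-9 - 11/7) = -14*(-74/7) = 148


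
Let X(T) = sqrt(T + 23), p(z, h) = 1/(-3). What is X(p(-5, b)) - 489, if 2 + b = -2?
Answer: -489 + 2*sqrt(51)/3 ≈ -484.24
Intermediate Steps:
b = -4 (b = -2 - 2 = -4)
p(z, h) = -1/3
X(T) = sqrt(23 + T)
X(p(-5, b)) - 489 = sqrt(23 - 1/3) - 489 = sqrt(68/3) - 489 = 2*sqrt(51)/3 - 489 = -489 + 2*sqrt(51)/3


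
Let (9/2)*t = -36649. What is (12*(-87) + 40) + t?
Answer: -82334/9 ≈ -9148.2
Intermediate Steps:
t = -73298/9 (t = (2/9)*(-36649) = -73298/9 ≈ -8144.2)
(12*(-87) + 40) + t = (12*(-87) + 40) - 73298/9 = (-1044 + 40) - 73298/9 = -1004 - 73298/9 = -82334/9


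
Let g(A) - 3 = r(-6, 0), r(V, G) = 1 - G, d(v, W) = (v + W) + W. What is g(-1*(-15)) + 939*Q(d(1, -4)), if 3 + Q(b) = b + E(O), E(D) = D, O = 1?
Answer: -8447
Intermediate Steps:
d(v, W) = v + 2*W (d(v, W) = (W + v) + W = v + 2*W)
Q(b) = -2 + b (Q(b) = -3 + (b + 1) = -3 + (1 + b) = -2 + b)
g(A) = 4 (g(A) = 3 + (1 - 1*0) = 3 + (1 + 0) = 3 + 1 = 4)
g(-1*(-15)) + 939*Q(d(1, -4)) = 4 + 939*(-2 + (1 + 2*(-4))) = 4 + 939*(-2 + (1 - 8)) = 4 + 939*(-2 - 7) = 4 + 939*(-9) = 4 - 8451 = -8447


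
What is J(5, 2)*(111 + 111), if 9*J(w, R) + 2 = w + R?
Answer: 370/3 ≈ 123.33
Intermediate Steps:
J(w, R) = -2/9 + R/9 + w/9 (J(w, R) = -2/9 + (w + R)/9 = -2/9 + (R + w)/9 = -2/9 + (R/9 + w/9) = -2/9 + R/9 + w/9)
J(5, 2)*(111 + 111) = (-2/9 + (⅑)*2 + (⅑)*5)*(111 + 111) = (-2/9 + 2/9 + 5/9)*222 = (5/9)*222 = 370/3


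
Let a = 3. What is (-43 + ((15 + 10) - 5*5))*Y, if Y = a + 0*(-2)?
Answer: -129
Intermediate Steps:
Y = 3 (Y = 3 + 0*(-2) = 3 + 0 = 3)
(-43 + ((15 + 10) - 5*5))*Y = (-43 + ((15 + 10) - 5*5))*3 = (-43 + (25 - 25))*3 = (-43 + 0)*3 = -43*3 = -129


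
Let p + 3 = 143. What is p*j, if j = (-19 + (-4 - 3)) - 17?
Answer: -6020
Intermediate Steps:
p = 140 (p = -3 + 143 = 140)
j = -43 (j = (-19 - 7) - 17 = -26 - 17 = -43)
p*j = 140*(-43) = -6020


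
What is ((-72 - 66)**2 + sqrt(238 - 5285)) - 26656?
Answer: -7612 + 7*I*sqrt(103) ≈ -7612.0 + 71.042*I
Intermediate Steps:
((-72 - 66)**2 + sqrt(238 - 5285)) - 26656 = ((-138)**2 + sqrt(-5047)) - 26656 = (19044 + 7*I*sqrt(103)) - 26656 = -7612 + 7*I*sqrt(103)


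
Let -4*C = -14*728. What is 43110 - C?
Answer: 40562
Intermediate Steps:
C = 2548 (C = -(-7)*728/2 = -¼*(-10192) = 2548)
43110 - C = 43110 - 1*2548 = 43110 - 2548 = 40562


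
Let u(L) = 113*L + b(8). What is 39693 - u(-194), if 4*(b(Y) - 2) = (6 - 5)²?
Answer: 246451/4 ≈ 61613.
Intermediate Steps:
b(Y) = 9/4 (b(Y) = 2 + (6 - 5)²/4 = 2 + (¼)*1² = 2 + (¼)*1 = 2 + ¼ = 9/4)
u(L) = 9/4 + 113*L (u(L) = 113*L + 9/4 = 9/4 + 113*L)
39693 - u(-194) = 39693 - (9/4 + 113*(-194)) = 39693 - (9/4 - 21922) = 39693 - 1*(-87679/4) = 39693 + 87679/4 = 246451/4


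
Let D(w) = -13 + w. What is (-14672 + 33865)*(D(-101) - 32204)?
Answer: -620279374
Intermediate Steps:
(-14672 + 33865)*(D(-101) - 32204) = (-14672 + 33865)*((-13 - 101) - 32204) = 19193*(-114 - 32204) = 19193*(-32318) = -620279374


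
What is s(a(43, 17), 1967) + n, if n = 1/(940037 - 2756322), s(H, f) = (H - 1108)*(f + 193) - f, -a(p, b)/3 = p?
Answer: -4856540849796/1816285 ≈ -2.6739e+6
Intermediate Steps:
a(p, b) = -3*p
s(H, f) = -f + (-1108 + H)*(193 + f) (s(H, f) = (-1108 + H)*(193 + f) - f = -f + (-1108 + H)*(193 + f))
n = -1/1816285 (n = 1/(-1816285) = -1/1816285 ≈ -5.5057e-7)
s(a(43, 17), 1967) + n = (-213844 - 1109*1967 + 193*(-3*43) - 3*43*1967) - 1/1816285 = (-213844 - 2181403 + 193*(-129) - 129*1967) - 1/1816285 = (-213844 - 2181403 - 24897 - 253743) - 1/1816285 = -2673887 - 1/1816285 = -4856540849796/1816285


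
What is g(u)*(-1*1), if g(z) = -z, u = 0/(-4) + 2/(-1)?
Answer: -2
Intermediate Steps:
u = -2 (u = 0*(-¼) + 2*(-1) = 0 - 2 = -2)
g(u)*(-1*1) = (-1*(-2))*(-1*1) = 2*(-1) = -2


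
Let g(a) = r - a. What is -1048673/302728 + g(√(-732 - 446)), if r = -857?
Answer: -260486569/302728 - I*√1178 ≈ -860.46 - 34.322*I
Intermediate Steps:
g(a) = -857 - a
-1048673/302728 + g(√(-732 - 446)) = -1048673/302728 + (-857 - √(-732 - 446)) = -1048673*1/302728 + (-857 - √(-1178)) = -1048673/302728 + (-857 - I*√1178) = -260486569/302728 - I*√1178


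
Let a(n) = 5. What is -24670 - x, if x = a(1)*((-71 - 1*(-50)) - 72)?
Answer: -24205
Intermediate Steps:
x = -465 (x = 5*((-71 - 1*(-50)) - 72) = 5*((-71 + 50) - 72) = 5*(-21 - 72) = 5*(-93) = -465)
-24670 - x = -24670 - 1*(-465) = -24670 + 465 = -24205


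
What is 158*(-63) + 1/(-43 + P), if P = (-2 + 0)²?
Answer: -388207/39 ≈ -9954.0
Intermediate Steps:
P = 4 (P = (-2)² = 4)
158*(-63) + 1/(-43 + P) = 158*(-63) + 1/(-43 + 4) = -9954 + 1/(-39) = -9954 - 1/39 = -388207/39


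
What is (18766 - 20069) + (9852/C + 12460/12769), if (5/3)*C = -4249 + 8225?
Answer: -16473376973/12692386 ≈ -1297.9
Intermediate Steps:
C = 11928/5 (C = 3*(-4249 + 8225)/5 = (⅗)*3976 = 11928/5 ≈ 2385.6)
(18766 - 20069) + (9852/C + 12460/12769) = (18766 - 20069) + (9852/(11928/5) + 12460/12769) = -1303 + (9852*(5/11928) + 12460*(1/12769)) = -1303 + (4105/994 + 12460/12769) = -1303 + 64801985/12692386 = -16473376973/12692386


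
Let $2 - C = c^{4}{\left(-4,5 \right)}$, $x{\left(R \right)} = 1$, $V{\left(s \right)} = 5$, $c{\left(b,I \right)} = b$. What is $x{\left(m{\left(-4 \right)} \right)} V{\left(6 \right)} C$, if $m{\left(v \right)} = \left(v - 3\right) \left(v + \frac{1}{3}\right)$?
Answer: $-1270$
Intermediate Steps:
$m{\left(v \right)} = \left(-3 + v\right) \left(\frac{1}{3} + v\right)$ ($m{\left(v \right)} = \left(-3 + v\right) \left(v + \frac{1}{3}\right) = \left(-3 + v\right) \left(\frac{1}{3} + v\right)$)
$C = -254$ ($C = 2 - \left(-4\right)^{4} = 2 - 256 = -254$)
$x{\left(m{\left(-4 \right)} \right)} V{\left(6 \right)} C = 1 \cdot 5 \left(-254\right) = 5 \left(-254\right) = -1270$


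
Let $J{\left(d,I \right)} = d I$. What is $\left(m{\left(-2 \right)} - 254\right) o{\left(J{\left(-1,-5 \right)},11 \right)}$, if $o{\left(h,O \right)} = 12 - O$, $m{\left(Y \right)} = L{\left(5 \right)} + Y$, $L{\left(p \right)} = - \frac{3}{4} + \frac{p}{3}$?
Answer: $- \frac{3061}{12} \approx -255.08$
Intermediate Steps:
$J{\left(d,I \right)} = I d$
$L{\left(p \right)} = - \frac{3}{4} + \frac{p}{3}$ ($L{\left(p \right)} = \left(-3\right) \frac{1}{4} + p \frac{1}{3} = - \frac{3}{4} + \frac{p}{3}$)
$m{\left(Y \right)} = \frac{11}{12} + Y$ ($m{\left(Y \right)} = \left(- \frac{3}{4} + \frac{1}{3} \cdot 5\right) + Y = \left(- \frac{3}{4} + \frac{5}{3}\right) + Y = \frac{11}{12} + Y$)
$\left(m{\left(-2 \right)} - 254\right) o{\left(J{\left(-1,-5 \right)},11 \right)} = \left(\left(\frac{11}{12} - 2\right) - 254\right) \left(12 - 11\right) = \left(- \frac{13}{12} - 254\right) \left(12 - 11\right) = \left(- \frac{3061}{12}\right) 1 = - \frac{3061}{12}$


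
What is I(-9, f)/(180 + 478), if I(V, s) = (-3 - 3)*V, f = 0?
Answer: 27/329 ≈ 0.082067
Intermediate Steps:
I(V, s) = -6*V
I(-9, f)/(180 + 478) = (-6*(-9))/(180 + 478) = 54/658 = (1/658)*54 = 27/329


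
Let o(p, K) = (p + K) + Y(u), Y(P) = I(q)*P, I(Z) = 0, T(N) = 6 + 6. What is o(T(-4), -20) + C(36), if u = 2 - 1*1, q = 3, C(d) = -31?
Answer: -39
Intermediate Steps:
u = 1 (u = 2 - 1 = 1)
T(N) = 12
Y(P) = 0 (Y(P) = 0*P = 0)
o(p, K) = K + p (o(p, K) = (p + K) + 0 = (K + p) + 0 = K + p)
o(T(-4), -20) + C(36) = (-20 + 12) - 31 = -8 - 31 = -39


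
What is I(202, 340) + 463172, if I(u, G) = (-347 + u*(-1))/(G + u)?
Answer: 251038675/542 ≈ 4.6317e+5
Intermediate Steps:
I(u, G) = (-347 - u)/(G + u)
I(202, 340) + 463172 = (-347 - 1*202)/(340 + 202) + 463172 = (-347 - 202)/542 + 463172 = (1/542)*(-549) + 463172 = -549/542 + 463172 = 251038675/542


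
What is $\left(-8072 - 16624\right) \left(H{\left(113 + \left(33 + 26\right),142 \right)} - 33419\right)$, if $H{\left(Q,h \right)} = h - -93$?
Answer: $819512064$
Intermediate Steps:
$H{\left(Q,h \right)} = 93 + h$ ($H{\left(Q,h \right)} = h + 93 = 93 + h$)
$\left(-8072 - 16624\right) \left(H{\left(113 + \left(33 + 26\right),142 \right)} - 33419\right) = \left(-8072 - 16624\right) \left(\left(93 + 142\right) - 33419\right) = \left(-8072 - 16624\right) \left(235 - 33419\right) = \left(-8072 - 16624\right) \left(-33184\right) = \left(-24696\right) \left(-33184\right) = 819512064$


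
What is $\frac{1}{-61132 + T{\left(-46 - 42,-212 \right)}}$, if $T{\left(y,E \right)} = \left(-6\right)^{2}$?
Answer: $- \frac{1}{61096} \approx -1.6368 \cdot 10^{-5}$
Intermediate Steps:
$T{\left(y,E \right)} = 36$
$\frac{1}{-61132 + T{\left(-46 - 42,-212 \right)}} = \frac{1}{-61132 + 36} = \frac{1}{-61096} = - \frac{1}{61096}$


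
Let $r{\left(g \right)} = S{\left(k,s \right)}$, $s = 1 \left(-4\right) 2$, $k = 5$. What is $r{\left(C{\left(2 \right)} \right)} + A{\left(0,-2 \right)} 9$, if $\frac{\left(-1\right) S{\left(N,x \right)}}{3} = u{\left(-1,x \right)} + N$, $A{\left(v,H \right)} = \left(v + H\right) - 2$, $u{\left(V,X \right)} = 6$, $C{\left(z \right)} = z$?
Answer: $-69$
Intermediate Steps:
$A{\left(v,H \right)} = -2 + H + v$ ($A{\left(v,H \right)} = \left(H + v\right) - 2 = -2 + H + v$)
$s = -8$ ($s = \left(-4\right) 2 = -8$)
$S{\left(N,x \right)} = -18 - 3 N$ ($S{\left(N,x \right)} = - 3 \left(6 + N\right) = -18 - 3 N$)
$r{\left(g \right)} = -33$ ($r{\left(g \right)} = -18 - 15 = -33$)
$r{\left(C{\left(2 \right)} \right)} + A{\left(0,-2 \right)} 9 = -33 + \left(-2 - 2 + 0\right) 9 = -33 - 36 = -69$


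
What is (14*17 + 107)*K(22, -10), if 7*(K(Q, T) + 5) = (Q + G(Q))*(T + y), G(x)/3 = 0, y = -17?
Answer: -217005/7 ≈ -31001.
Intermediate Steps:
G(x) = 0 (G(x) = 3*0 = 0)
K(Q, T) = -5 + Q*(-17 + T)/7 (K(Q, T) = -5 + ((Q + 0)*(T - 17))/7 = -5 + (Q*(-17 + T))/7 = -5 + Q*(-17 + T)/7)
(14*17 + 107)*K(22, -10) = (14*17 + 107)*(-5 - 17/7*22 + (⅐)*22*(-10)) = (238 + 107)*(-5 - 374/7 - 220/7) = 345*(-629/7) = -217005/7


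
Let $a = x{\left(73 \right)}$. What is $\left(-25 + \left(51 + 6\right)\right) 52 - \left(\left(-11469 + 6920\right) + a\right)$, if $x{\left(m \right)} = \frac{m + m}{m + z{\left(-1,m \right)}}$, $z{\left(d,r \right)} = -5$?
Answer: $\frac{211169}{34} \approx 6210.9$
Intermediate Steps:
$x{\left(m \right)} = \frac{2 m}{-5 + m}$ ($x{\left(m \right)} = \frac{m + m}{m - 5} = \frac{2 m}{-5 + m}$)
$a = \frac{73}{34}$ ($a = 2 \cdot 73 \frac{1}{-5 + 73} = 2 \cdot 73 \cdot \frac{1}{68} = \frac{73}{34} \approx 2.1471$)
$\left(-25 + \left(51 + 6\right)\right) 52 - \left(\left(-11469 + 6920\right) + a\right) = \left(-25 + \left(51 + 6\right)\right) 52 - \left(\left(-11469 + 6920\right) + \frac{73}{34}\right) = \left(-25 + 57\right) 52 - \left(-4549 + \frac{73}{34}\right) = 32 \cdot 52 - - \frac{154593}{34} = 1664 + \frac{154593}{34} = \frac{211169}{34}$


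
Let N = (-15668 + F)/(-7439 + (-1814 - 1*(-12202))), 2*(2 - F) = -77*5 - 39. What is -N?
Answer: 15454/2949 ≈ 5.2404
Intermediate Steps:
F = 214 (F = 2 - (-77*5 - 39)/2 = 2 - (-385 - 39)/2 = 2 - 1/2*(-424) = 2 + 212 = 214)
N = -15454/2949 (N = (-15668 + 214)/(-7439 + (-1814 - 1*(-12202))) = -15454/(-7439 + (-1814 + 12202)) = -15454/(-7439 + 10388) = -15454/2949 ≈ -5.2404)
-N = -1*(-15454/2949) = 15454/2949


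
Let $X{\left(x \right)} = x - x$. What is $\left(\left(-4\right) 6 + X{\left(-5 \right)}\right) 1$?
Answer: $-24$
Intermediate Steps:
$X{\left(x \right)} = 0$
$\left(\left(-4\right) 6 + X{\left(-5 \right)}\right) 1 = \left(\left(-4\right) 6 + 0\right) 1 = \left(-24 + 0\right) 1 = \left(-24\right) 1 = -24$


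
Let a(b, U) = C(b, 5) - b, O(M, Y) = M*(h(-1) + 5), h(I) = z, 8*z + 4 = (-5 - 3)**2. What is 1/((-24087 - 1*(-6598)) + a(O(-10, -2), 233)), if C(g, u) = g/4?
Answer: -4/69581 ≈ -5.7487e-5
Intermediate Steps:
z = 15/2 (z = -1/2 + (-5 - 3)**2/8 = -1/2 + (1/8)*(-8)**2 = -1/2 + (1/8)*64 = -1/2 + 8 = 15/2 ≈ 7.5000)
h(I) = 15/2
C(g, u) = g/4 (C(g, u) = g*(1/4) = g/4)
O(M, Y) = 25*M/2 (O(M, Y) = M*(15/2 + 5) = M*(25/2) = 25*M/2)
a(b, U) = -3*b/4 (a(b, U) = b/4 - b = -3*b/4)
1/((-24087 - 1*(-6598)) + a(O(-10, -2), 233)) = 1/((-24087 - 1*(-6598)) - 75*(-10)/8) = 1/((-24087 + 6598) - 3/4*(-125)) = 1/(-17489 + 375/4) = 1/(-69581/4) = -4/69581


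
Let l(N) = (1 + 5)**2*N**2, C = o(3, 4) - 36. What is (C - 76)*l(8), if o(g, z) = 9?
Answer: -237312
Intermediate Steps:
C = -27 (C = 9 - 36 = -27)
l(N) = 36*N**2 (l(N) = 6**2*N**2 = 36*N**2)
(C - 76)*l(8) = (-27 - 76)*(36*8**2) = -3708*64 = -103*2304 = -237312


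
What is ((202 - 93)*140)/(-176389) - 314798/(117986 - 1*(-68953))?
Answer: -58379593562/32973983271 ≈ -1.7705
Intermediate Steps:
((202 - 93)*140)/(-176389) - 314798/(117986 - 1*(-68953)) = (109*140)*(-1/176389) - 314798/(117986 + 68953) = 15260*(-1/176389) - 314798/186939 = -15260/176389 - 314798*1/186939 = -15260/176389 - 314798/186939 = -58379593562/32973983271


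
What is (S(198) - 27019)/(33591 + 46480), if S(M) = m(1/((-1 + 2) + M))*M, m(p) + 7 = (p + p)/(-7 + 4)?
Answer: -5652727/15934129 ≈ -0.35476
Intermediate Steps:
m(p) = -7 - 2*p/3 (m(p) = -7 + (p + p)/(-7 + 4) = -7 + (2*p)/(-3) = -7 + (2*p)*(-⅓) = -7 - 2*p/3)
S(M) = M*(-7 - 2/(3*(1 + M))) (S(M) = (-7 - 2/(3*((-1 + 2) + M)))*M = (-7 - 2/(3*(1 + M)))*M = M*(-7 - 2/(3*(1 + M))))
(S(198) - 27019)/(33591 + 46480) = (-1*198*(23 + 21*198)/(3 + 3*198) - 27019)/(33591 + 46480) = (-1*198*(23 + 4158)/(3 + 594) - 27019)/80071 = (-1*198*4181/597 - 27019)*(1/80071) = (-1*198*1/597*4181 - 27019)*(1/80071) = (-275946/199 - 27019)*(1/80071) = -5652727/199*1/80071 = -5652727/15934129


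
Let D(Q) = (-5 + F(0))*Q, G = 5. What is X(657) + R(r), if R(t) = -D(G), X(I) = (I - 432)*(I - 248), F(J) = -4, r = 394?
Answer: 92070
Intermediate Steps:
X(I) = (-432 + I)*(-248 + I)
D(Q) = -9*Q (D(Q) = (-5 - 4)*Q = -9*Q)
R(t) = 45 (R(t) = -(-9)*5 = -1*(-45) = 45)
X(657) + R(r) = (107136 + 657² - 680*657) + 45 = (107136 + 431649 - 446760) + 45 = 92025 + 45 = 92070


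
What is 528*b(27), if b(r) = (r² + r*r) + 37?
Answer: 789360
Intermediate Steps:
b(r) = 37 + 2*r² (b(r) = (r² + r²) + 37 = 2*r² + 37 = 37 + 2*r²)
528*b(27) = 528*(37 + 2*27²) = 528*(37 + 2*729) = 528*(37 + 1458) = 528*1495 = 789360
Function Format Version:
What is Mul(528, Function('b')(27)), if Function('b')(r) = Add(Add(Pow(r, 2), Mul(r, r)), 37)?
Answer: 789360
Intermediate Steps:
Function('b')(r) = Add(37, Mul(2, Pow(r, 2))) (Function('b')(r) = Add(Add(Pow(r, 2), Pow(r, 2)), 37) = Add(Mul(2, Pow(r, 2)), 37) = Add(37, Mul(2, Pow(r, 2))))
Mul(528, Function('b')(27)) = Mul(528, Add(37, Mul(2, Pow(27, 2)))) = Mul(528, Add(37, Mul(2, 729))) = Mul(528, Add(37, 1458)) = Mul(528, 1495) = 789360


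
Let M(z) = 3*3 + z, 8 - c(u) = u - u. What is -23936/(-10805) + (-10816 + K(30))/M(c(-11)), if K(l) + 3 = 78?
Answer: -115649593/183685 ≈ -629.61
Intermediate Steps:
K(l) = 75 (K(l) = -3 + 78 = 75)
c(u) = 8 (c(u) = 8 - (u - u) = 8 - 1*0 = 8 + 0 = 8)
M(z) = 9 + z
-23936/(-10805) + (-10816 + K(30))/M(c(-11)) = -23936/(-10805) + (-10816 + 75)/(9 + 8) = -23936*(-1/10805) - 10741/17 = 23936/10805 - 10741*1/17 = 23936/10805 - 10741/17 = -115649593/183685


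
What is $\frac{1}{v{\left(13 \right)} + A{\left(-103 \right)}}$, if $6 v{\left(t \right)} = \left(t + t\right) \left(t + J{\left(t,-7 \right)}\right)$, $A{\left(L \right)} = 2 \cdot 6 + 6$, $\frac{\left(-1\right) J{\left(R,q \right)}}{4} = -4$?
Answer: $\frac{3}{431} \approx 0.0069606$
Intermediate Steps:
$J{\left(R,q \right)} = 16$ ($J{\left(R,q \right)} = \left(-4\right) \left(-4\right) = 16$)
$A{\left(L \right)} = 18$ ($A{\left(L \right)} = 12 + 6 = 18$)
$v{\left(t \right)} = \frac{t \left(16 + t\right)}{3}$ ($v{\left(t \right)} = \frac{\left(t + t\right) \left(t + 16\right)}{6} = \frac{2 t \left(16 + t\right)}{6} = \frac{t \left(16 + t\right)}{3}$)
$\frac{1}{v{\left(13 \right)} + A{\left(-103 \right)}} = \frac{1}{\frac{1}{3} \cdot 13 \left(16 + 13\right) + 18} = \frac{1}{\frac{1}{3} \cdot 13 \cdot 29 + 18} = \frac{1}{\frac{377}{3} + 18} = \frac{1}{\frac{431}{3}} = \frac{3}{431}$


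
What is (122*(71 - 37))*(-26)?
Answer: -107848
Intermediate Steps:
(122*(71 - 37))*(-26) = (122*34)*(-26) = 4148*(-26) = -107848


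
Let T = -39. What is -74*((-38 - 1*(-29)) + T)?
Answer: 3552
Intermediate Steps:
-74*((-38 - 1*(-29)) + T) = -74*((-38 - 1*(-29)) - 39) = -74*((-38 + 29) - 39) = -74*(-9 - 39) = -74*(-48) = 3552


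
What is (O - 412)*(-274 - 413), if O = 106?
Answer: 210222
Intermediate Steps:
(O - 412)*(-274 - 413) = (106 - 412)*(-274 - 413) = -306*(-687) = 210222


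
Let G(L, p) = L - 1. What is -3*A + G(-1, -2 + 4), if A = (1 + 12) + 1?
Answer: -44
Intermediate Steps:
A = 14 (A = 13 + 1 = 14)
G(L, p) = -1 + L
-3*A + G(-1, -2 + 4) = -3*14 + (-1 - 1) = -42 - 2 = -44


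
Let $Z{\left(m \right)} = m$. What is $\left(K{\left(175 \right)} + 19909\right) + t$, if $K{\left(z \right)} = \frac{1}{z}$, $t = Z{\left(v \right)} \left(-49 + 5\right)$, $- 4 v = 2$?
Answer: $\frac{3487926}{175} \approx 19931.0$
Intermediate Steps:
$v = - \frac{1}{2}$ ($v = \left(- \frac{1}{4}\right) 2 = - \frac{1}{2} \approx -0.5$)
$t = 22$ ($t = - \frac{-49 + 5}{2} = \left(- \frac{1}{2}\right) \left(-44\right) = 22$)
$\left(K{\left(175 \right)} + 19909\right) + t = \left(\frac{1}{175} + 19909\right) + 22 = \frac{3484076}{175} + 22 = \frac{3487926}{175}$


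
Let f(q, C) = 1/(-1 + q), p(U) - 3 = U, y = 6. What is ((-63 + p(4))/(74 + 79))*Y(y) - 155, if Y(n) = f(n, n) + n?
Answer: -120311/765 ≈ -157.27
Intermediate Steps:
p(U) = 3 + U
Y(n) = n + 1/(-1 + n) (Y(n) = 1/(-1 + n) + n = n + 1/(-1 + n))
((-63 + p(4))/(74 + 79))*Y(y) - 155 = ((-63 + (3 + 4))/(74 + 79))*((1 + 6*(-1 + 6))/(-1 + 6)) - 155 = ((-63 + 7)/153)*((1 + 6*5)/5) - 155 = (-56*1/153)*((1 + 30)/5) - 155 = -56*31/765 - 155 = -56/153*31/5 - 155 = -1736/765 - 155 = -120311/765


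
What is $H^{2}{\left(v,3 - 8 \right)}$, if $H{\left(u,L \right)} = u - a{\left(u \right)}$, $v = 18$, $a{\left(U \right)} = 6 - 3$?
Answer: $225$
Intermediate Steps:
$a{\left(U \right)} = 3$ ($a{\left(U \right)} = 6 - 3 = 3$)
$H{\left(u,L \right)} = -3 + u$ ($H{\left(u,L \right)} = u - 3 = -3 + u$)
$H^{2}{\left(v,3 - 8 \right)} = \left(-3 + 18\right)^{2} = 15^{2} = 225$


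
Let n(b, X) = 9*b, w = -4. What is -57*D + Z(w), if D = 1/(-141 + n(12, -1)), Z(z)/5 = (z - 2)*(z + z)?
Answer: 2659/11 ≈ 241.73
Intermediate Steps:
Z(z) = 10*z*(-2 + z) (Z(z) = 5*((z - 2)*(z + z)) = 5*((-2 + z)*(2*z)) = 5*(2*z*(-2 + z)) = 10*z*(-2 + z))
D = -1/33 (D = 1/(-141 + 9*12) = 1/(-141 + 108) = 1/(-33) = -1/33 ≈ -0.030303)
-57*D + Z(w) = -57*(-1/33) + 10*(-4)*(-2 - 4) = 19/11 + 10*(-4)*(-6) = 19/11 + 240 = 2659/11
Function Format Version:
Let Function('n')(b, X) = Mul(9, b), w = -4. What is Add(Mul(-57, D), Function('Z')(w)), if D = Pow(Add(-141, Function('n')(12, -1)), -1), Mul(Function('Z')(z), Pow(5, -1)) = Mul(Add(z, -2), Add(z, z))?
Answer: Rational(2659, 11) ≈ 241.73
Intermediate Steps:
Function('Z')(z) = Mul(10, z, Add(-2, z)) (Function('Z')(z) = Mul(5, Mul(Add(z, -2), Add(z, z))) = Mul(5, Mul(Add(-2, z), Mul(2, z))) = Mul(5, Mul(2, z, Add(-2, z))) = Mul(10, z, Add(-2, z)))
D = Rational(-1, 33) (D = Pow(Add(-141, Mul(9, 12)), -1) = Pow(Add(-141, 108), -1) = Pow(-33, -1) = Rational(-1, 33) ≈ -0.030303)
Add(Mul(-57, D), Function('Z')(w)) = Add(Mul(-57, Rational(-1, 33)), Mul(10, -4, Add(-2, -4))) = Add(Rational(19, 11), Mul(10, -4, -6)) = Add(Rational(19, 11), 240) = Rational(2659, 11)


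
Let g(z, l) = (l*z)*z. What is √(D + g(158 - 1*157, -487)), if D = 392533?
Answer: 19*√1086 ≈ 626.14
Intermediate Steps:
g(z, l) = l*z²
√(D + g(158 - 1*157, -487)) = √(392533 - 487*(158 - 1*157)²) = √(392533 - 487*(158 - 157)²) = √(392533 - 487*1²) = √(392533 - 487*1) = √(392533 - 487) = √392046 = 19*√1086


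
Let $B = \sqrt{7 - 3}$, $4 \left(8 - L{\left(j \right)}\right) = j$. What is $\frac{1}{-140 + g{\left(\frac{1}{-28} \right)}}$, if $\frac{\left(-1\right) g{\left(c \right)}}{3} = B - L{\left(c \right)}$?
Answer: $- \frac{112}{13661} \approx -0.0081985$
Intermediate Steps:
$L{\left(j \right)} = 8 - \frac{j}{4}$
$B = 2$ ($B = \sqrt{4} = 2$)
$g{\left(c \right)} = 18 - \frac{3 c}{4}$ ($g{\left(c \right)} = - 3 \left(2 - \left(8 - \frac{c}{4}\right)\right) = - 3 \left(2 + \left(-8 + \frac{c}{4}\right)\right) = - 3 \left(-6 + \frac{c}{4}\right) = 18 - \frac{3 c}{4}$)
$\frac{1}{-140 + g{\left(\frac{1}{-28} \right)}} = \frac{1}{-140 + \left(18 - \frac{3}{4 \left(-28\right)}\right)} = \frac{1}{-140 + \left(18 - - \frac{3}{112}\right)} = \frac{1}{-140 + \left(18 + \frac{3}{112}\right)} = \frac{1}{-140 + \frac{2019}{112}} = \frac{1}{- \frac{13661}{112}} = - \frac{112}{13661}$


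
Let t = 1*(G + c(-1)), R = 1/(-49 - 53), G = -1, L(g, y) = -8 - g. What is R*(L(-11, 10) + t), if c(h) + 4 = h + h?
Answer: 2/51 ≈ 0.039216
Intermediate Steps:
c(h) = -4 + 2*h (c(h) = -4 + (h + h) = -4 + 2*h)
R = -1/102 (R = 1/(-102) = -1/102 ≈ -0.0098039)
t = -7 (t = 1*(-1 + (-4 + 2*(-1))) = 1*(-1 + (-4 - 2)) = 1*(-1 - 6) = 1*(-7) = -7)
R*(L(-11, 10) + t) = -((-8 - 1*(-11)) - 7)/102 = -((-8 + 11) - 7)/102 = -(3 - 7)/102 = -1/102*(-4) = 2/51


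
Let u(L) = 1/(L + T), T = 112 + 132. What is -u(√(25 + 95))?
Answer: -61/14854 + √30/29708 ≈ -0.0039223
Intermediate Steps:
T = 244
u(L) = 1/(244 + L) (u(L) = 1/(L + 244) = 1/(244 + L))
-u(√(25 + 95)) = -1/(244 + √(25 + 95)) = -1/(244 + √120) = -1/(244 + 2*√30)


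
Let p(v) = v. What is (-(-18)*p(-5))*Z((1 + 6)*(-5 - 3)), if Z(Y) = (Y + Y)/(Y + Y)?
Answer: -90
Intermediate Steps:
Z(Y) = 1 (Z(Y) = (2*Y)/((2*Y)) = (2*Y)*(1/(2*Y)) = 1)
(-(-18)*p(-5))*Z((1 + 6)*(-5 - 3)) = -(-18)*(-5)*1 = -6*15*1 = -90*1 = -90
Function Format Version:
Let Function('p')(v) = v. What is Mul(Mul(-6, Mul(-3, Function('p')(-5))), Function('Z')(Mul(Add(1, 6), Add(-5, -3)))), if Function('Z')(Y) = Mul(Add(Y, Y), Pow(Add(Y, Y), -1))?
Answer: -90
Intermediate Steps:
Function('Z')(Y) = 1 (Function('Z')(Y) = Mul(Mul(2, Y), Pow(Mul(2, Y), -1)) = Mul(Mul(2, Y), Mul(Rational(1, 2), Pow(Y, -1))) = 1)
Mul(Mul(-6, Mul(-3, Function('p')(-5))), Function('Z')(Mul(Add(1, 6), Add(-5, -3)))) = Mul(Mul(-6, Mul(-3, -5)), 1) = Mul(Mul(-6, 15), 1) = Mul(-90, 1) = -90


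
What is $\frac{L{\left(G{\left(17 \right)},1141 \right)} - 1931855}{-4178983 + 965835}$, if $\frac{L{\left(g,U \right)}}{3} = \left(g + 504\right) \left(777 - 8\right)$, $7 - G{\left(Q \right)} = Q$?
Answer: $\frac{792197}{3213148} \approx 0.24655$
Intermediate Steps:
$G{\left(Q \right)} = 7 - Q$
$L{\left(g,U \right)} = 1162728 + 2307 g$ ($L{\left(g,U \right)} = 3 \left(g + 504\right) \left(777 - 8\right) = 3 \left(504 + g\right) 769 = 3 \left(387576 + 769 g\right) = 1162728 + 2307 g$)
$\frac{L{\left(G{\left(17 \right)},1141 \right)} - 1931855}{-4178983 + 965835} = \frac{\left(1162728 + 2307 \left(7 - 17\right)\right) - 1931855}{-4178983 + 965835} = \frac{\left(1162728 + 2307 \left(7 - 17\right)\right) - 1931855}{-3213148} = \left(\left(1162728 + 2307 \left(-10\right)\right) - 1931855\right) \left(- \frac{1}{3213148}\right) = \left(\left(1162728 - 23070\right) - 1931855\right) \left(- \frac{1}{3213148}\right) = \left(1139658 - 1931855\right) \left(- \frac{1}{3213148}\right) = \left(-792197\right) \left(- \frac{1}{3213148}\right) = \frac{792197}{3213148}$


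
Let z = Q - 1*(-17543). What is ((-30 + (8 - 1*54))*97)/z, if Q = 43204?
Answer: -7372/60747 ≈ -0.12136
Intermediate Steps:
z = 60747 (z = 43204 - 1*(-17543) = 43204 + 17543 = 60747)
((-30 + (8 - 1*54))*97)/z = ((-30 + (8 - 1*54))*97)/60747 = ((-30 + (8 - 54))*97)*(1/60747) = ((-30 - 46)*97)*(1/60747) = -76*97*(1/60747) = -7372*1/60747 = -7372/60747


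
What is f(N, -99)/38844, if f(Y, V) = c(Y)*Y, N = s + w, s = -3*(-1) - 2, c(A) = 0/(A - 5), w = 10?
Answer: 0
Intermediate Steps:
c(A) = 0 (c(A) = 0/(-5 + A) = 0)
s = 1 (s = 3 - 2 = 1)
N = 11 (N = 1 + 10 = 11)
f(Y, V) = 0 (f(Y, V) = 0*Y = 0)
f(N, -99)/38844 = 0/38844 = 0*(1/38844) = 0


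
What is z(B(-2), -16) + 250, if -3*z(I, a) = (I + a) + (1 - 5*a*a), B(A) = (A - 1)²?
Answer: 2036/3 ≈ 678.67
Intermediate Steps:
B(A) = (-1 + A)²
z(I, a) = -⅓ - I/3 - a/3 + 5*a²/3 (z(I, a) = -((I + a) + (1 - 5*a*a))/3 = -((I + a) + (1 - 5*a²))/3 = -(1 + I + a - 5*a²)/3 = -⅓ - I/3 - a/3 + 5*a²/3)
z(B(-2), -16) + 250 = (-⅓ - (-1 - 2)²/3 - ⅓*(-16) + (5/3)*(-16)²) + 250 = (-⅓ - ⅓*(-3)² + 16/3 + (5/3)*256) + 250 = (-⅓ - ⅓*9 + 16/3 + 1280/3) + 250 = (-⅓ - 3 + 16/3 + 1280/3) + 250 = 1286/3 + 250 = 2036/3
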